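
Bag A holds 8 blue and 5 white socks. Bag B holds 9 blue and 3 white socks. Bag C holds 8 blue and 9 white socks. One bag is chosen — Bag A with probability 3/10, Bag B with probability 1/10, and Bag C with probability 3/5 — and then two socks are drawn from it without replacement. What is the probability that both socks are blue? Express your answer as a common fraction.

6947/24310

From Bag A: P(both blue) = (8/13)(7/12) = 14/39.
From Bag B: P(both blue) = (9/12)(8/11) = 6/11.
From Bag C: P(both blue) = (8/17)(7/16) = 7/34.
Total probability = (3/10)(14/39) + (1/10)(6/11) + (3/5)(7/34) = 6947/24310.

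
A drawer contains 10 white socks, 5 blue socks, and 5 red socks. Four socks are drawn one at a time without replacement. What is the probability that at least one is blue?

P(no blue) = 15/20 × 14/19 × 13/18 × 12/17 = 32760/116280 = 91/323.
P(at least one) = 1 − 91/323 = 232/323.

232/323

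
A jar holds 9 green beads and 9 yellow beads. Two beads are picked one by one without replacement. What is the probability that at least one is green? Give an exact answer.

13/17

P(no green) = 9/18 × 8/17 = 72/306 = 4/17.
P(at least one) = 1 − 4/17 = 13/17.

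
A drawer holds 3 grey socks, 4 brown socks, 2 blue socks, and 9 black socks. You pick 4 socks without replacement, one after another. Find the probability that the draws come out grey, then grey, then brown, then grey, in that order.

1/3060

Chain rule:
P = 3/18 × 2/17 × 4/16 × 1/15 = 24/73440 = 1/3060.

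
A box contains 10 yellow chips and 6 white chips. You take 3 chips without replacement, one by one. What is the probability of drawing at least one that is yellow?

P(no yellow) = 6/16 × 5/15 × 4/14 = 120/3360 = 1/28.
P(at least one) = 1 − 1/28 = 27/28.

27/28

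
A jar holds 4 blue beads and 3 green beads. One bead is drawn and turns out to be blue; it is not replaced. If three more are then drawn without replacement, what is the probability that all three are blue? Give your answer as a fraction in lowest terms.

After the first draw, 3 of the remaining 6 beads are blue.
P = 3/6 × 2/5 × 1/4 = 6/120 = 1/20.

1/20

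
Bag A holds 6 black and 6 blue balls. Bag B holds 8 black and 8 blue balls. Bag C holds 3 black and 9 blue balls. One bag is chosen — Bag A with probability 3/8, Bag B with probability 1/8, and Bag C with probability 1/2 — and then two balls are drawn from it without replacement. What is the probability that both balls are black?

From Bag A: P(both black) = (6/12)(5/11) = 5/22.
From Bag B: P(both black) = (8/16)(7/15) = 7/30.
From Bag C: P(both black) = (3/12)(2/11) = 1/22.
Total probability = (3/8)(5/22) + (1/8)(7/30) + (1/2)(1/22) = 181/1320.

181/1320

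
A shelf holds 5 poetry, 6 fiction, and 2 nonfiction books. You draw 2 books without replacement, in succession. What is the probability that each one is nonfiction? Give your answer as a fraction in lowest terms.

P(all nonfiction) = 2/13 × 1/12 = 2/156 = 1/78.

1/78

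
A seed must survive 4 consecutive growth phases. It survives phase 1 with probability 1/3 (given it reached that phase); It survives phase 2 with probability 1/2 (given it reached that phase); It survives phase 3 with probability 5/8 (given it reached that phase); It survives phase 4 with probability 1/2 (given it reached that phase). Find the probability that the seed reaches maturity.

5/96

Each stage is reached only if all earlier stages succeed, so
P = 1/3 × 1/2 × 5/8 × 1/2 = 5/96.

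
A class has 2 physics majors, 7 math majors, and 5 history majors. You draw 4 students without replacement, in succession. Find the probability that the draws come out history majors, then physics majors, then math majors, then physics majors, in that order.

Each draw changes the counts, so multiply the conditional probabilities along the sequence:
P = 5/14 × 2/13 × 7/12 × 1/11 = 70/24024 = 5/1716.

5/1716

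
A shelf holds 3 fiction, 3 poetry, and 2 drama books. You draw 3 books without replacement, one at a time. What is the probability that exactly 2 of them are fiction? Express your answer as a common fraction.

One ordering (fiction drawn first) has probability 3/8 × 2/7 × 5/6 = 30/336 = 5/56.
There are C(3,2) = 3 such orderings, each equally likely, so P = 3 × 5/56 = 15/56.

15/56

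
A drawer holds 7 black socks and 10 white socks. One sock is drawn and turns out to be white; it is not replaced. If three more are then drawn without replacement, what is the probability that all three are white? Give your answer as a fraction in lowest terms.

With the first sock removed, 9 white remain out of 16.
P = 9/16 × 8/15 × 7/14 = 504/3360 = 3/20.

3/20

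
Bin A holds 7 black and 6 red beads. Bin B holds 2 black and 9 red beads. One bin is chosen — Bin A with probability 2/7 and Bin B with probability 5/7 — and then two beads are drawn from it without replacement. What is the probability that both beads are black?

90/1001

From Bin A: P(both black) = (7/13)(6/12) = 7/26.
From Bin B: P(both black) = (2/11)(1/10) = 1/55.
Total probability = (2/7)(7/26) + (5/7)(1/55) = 90/1001.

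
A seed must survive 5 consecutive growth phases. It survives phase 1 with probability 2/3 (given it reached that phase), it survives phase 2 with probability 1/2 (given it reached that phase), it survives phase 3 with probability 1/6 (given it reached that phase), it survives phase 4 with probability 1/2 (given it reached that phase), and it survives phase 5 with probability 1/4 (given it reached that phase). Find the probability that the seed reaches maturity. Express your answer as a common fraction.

1/144

Multiplying along the chain,
P = 2/3 × 1/2 × 1/6 × 1/2 × 1/4 = 2/288 = 1/144.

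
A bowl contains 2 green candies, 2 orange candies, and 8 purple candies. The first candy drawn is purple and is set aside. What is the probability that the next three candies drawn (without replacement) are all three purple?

After the first draw, 7 of the remaining 11 candies are purple.
P = 7/11 × 6/10 × 5/9 = 210/990 = 7/33.

7/33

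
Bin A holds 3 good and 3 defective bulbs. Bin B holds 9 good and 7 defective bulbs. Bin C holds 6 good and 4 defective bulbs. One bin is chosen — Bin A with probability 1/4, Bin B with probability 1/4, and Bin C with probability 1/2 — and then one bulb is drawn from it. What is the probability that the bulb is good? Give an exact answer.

181/320

From Bin A: P(good) = 3/6.
From Bin B: P(good) = 9/16.
From Bin C: P(good) = 6/10.
Total probability = (1/4)(3/6) + (1/4)(9/16) + (1/2)(6/10) = 181/320.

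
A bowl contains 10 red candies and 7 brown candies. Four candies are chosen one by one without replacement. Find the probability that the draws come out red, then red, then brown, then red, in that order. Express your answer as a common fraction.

Each draw changes the counts, so multiply the conditional probabilities along the sequence:
P = 10/17 × 9/16 × 7/15 × 8/14 = 5040/57120 = 3/34.

3/34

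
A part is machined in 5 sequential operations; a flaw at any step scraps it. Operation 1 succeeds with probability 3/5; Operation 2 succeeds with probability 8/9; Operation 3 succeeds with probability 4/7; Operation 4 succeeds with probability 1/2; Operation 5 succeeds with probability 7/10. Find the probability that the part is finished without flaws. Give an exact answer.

Multiplying along the chain,
P = 3/5 × 8/9 × 4/7 × 1/2 × 7/10 = 672/6300 = 8/75.

8/75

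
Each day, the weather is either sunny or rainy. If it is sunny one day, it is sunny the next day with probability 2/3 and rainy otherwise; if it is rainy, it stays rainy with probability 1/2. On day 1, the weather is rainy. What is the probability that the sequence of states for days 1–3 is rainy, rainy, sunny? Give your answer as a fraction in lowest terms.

1/4

Day 1 is given. For each transition, use the conditional probability from the current state:
P(rainy | rainy) = 1/2; P(sunny | rainy) = 1/2.
P = 1/2 × 1/2 = 1/4.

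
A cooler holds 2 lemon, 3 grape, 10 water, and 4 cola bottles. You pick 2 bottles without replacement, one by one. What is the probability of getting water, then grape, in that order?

5/57

Chain rule:
P = 10/19 × 3/18 = 30/342 = 5/57.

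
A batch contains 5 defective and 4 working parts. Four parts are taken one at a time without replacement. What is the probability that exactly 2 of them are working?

One ordering (working drawn first) has probability 4/9 × 3/8 × 5/7 × 4/6 = 240/3024 = 5/63.
There are C(4,2) = 6 such orderings, each equally likely, so P = 6 × 5/63 = 10/21.

10/21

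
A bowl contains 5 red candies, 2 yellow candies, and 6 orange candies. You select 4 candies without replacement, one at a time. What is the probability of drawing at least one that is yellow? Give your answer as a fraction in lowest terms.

P(no yellow) = 11/13 × 10/12 × 9/11 × 8/10 = 7920/17160 = 6/13.
P(at least one) = 1 − 6/13 = 7/13.

7/13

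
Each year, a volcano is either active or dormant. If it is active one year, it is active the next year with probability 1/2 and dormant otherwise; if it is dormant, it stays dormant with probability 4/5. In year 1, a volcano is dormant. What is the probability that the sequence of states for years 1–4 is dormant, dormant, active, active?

2/25

Year 1 is given. For each transition, use the conditional probability from the current state:
P(dormant | dormant) = 4/5; P(active | dormant) = 1/5; P(active | active) = 1/2.
P = 4/5 × 1/5 × 1/2 = 4/50 = 2/25.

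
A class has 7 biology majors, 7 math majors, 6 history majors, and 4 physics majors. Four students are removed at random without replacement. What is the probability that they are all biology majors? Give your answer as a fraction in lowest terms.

P(every draw is a biology major) = 7/24 × 6/23 × 5/22 × 4/21 = 840/255024 = 5/1518.

5/1518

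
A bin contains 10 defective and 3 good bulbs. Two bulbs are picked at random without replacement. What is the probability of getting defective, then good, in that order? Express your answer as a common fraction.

Multiply the probability of each draw given the previous ones:
P = 10/13 × 3/12 = 30/156 = 5/26.

5/26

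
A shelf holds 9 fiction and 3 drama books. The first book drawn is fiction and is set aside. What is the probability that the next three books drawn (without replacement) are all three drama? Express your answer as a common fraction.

With the first book removed, 3 drama remain out of 11.
P = 3/11 × 2/10 × 1/9 = 6/990 = 1/165.

1/165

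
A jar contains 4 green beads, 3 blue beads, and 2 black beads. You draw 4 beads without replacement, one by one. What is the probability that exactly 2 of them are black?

1/6

One ordering (black drawn first) has probability 2/9 × 1/8 × 7/7 × 6/6 = 84/3024 = 1/36.
There are C(4,2) = 6 such orderings, each equally likely, so P = 6 × 1/36 = 1/6.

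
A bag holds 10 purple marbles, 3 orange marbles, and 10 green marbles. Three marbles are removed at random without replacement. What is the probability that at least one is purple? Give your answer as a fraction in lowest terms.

135/161

P(no purple) = 13/23 × 12/22 × 11/21 = 1716/10626 = 26/161.
P(at least one) = 1 − 26/161 = 135/161.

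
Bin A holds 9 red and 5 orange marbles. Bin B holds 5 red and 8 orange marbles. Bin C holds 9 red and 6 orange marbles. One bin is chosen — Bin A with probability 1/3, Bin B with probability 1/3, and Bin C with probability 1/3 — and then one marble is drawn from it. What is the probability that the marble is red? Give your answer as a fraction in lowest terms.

From Bin A: P(red) = 9/14.
From Bin B: P(red) = 5/13.
From Bin C: P(red) = 9/15.
Total probability = (1/3)(9/14) + (1/3)(5/13) + (1/3)(9/15) = 1481/2730.

1481/2730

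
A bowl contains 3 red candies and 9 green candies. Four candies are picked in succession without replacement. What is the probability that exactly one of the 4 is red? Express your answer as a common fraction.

28/55

One ordering (red drawn first) has probability 3/12 × 9/11 × 8/10 × 7/9 = 1512/11880 = 7/55.
There are C(4,1) = 4 such orderings, each equally likely, so P = 4 × 7/55 = 28/55.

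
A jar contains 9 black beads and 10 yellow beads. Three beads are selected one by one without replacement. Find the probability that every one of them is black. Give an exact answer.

28/323

P(every draw is black) = 9/19 × 8/18 × 7/17 = 504/5814 = 28/323.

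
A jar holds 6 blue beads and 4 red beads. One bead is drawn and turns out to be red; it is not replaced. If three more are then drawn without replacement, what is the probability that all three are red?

1/84

After the first draw, 3 of the remaining 9 beads are red.
P = 3/9 × 2/8 × 1/7 = 6/504 = 1/84.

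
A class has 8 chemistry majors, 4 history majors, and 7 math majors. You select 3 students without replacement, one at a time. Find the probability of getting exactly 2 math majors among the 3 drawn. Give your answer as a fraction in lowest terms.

One ordering (math majors drawn first) has probability 7/19 × 6/18 × 12/17 = 504/5814 = 28/323.
There are C(3,2) = 3 such orderings, each equally likely, so P = 3 × 28/323 = 84/323.

84/323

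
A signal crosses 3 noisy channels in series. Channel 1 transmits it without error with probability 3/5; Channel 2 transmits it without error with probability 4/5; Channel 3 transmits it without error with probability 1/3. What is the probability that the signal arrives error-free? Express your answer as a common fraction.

4/25

The events are sequential, so multiply the conditional probabilities:
P = 3/5 × 4/5 × 1/3 = 12/75 = 4/25.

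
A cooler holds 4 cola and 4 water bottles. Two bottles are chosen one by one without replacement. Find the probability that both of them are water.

P(every draw is water) = 4/8 × 3/7 = 12/56 = 3/14.

3/14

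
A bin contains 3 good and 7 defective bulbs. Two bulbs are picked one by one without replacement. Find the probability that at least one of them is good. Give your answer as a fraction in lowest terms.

8/15

P(no good) = 7/10 × 6/9 = 42/90 = 7/15.
P(at least one) = 1 − 7/15 = 8/15.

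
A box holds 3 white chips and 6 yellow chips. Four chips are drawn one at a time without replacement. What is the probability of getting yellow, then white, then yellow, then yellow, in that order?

Each draw changes the counts, so multiply the conditional probabilities along the sequence:
P = 6/9 × 3/8 × 5/7 × 4/6 = 360/3024 = 5/42.

5/42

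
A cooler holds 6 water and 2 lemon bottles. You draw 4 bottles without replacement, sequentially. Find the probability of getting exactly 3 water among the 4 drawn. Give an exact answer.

One ordering (water drawn first) has probability 6/8 × 5/7 × 4/6 × 2/5 = 240/1680 = 1/7.
There are C(4,3) = 4 such orderings, each equally likely, so P = 4 × 1/7 = 4/7.

4/7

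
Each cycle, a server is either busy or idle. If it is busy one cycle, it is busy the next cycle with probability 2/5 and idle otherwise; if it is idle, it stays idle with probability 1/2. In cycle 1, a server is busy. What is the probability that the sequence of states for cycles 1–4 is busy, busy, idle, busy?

Cycle 1 is given. For each transition, use the conditional probability from the current state:
P(busy | busy) = 2/5; P(idle | busy) = 3/5; P(busy | idle) = 1/2.
P = 2/5 × 3/5 × 1/2 = 6/50 = 3/25.

3/25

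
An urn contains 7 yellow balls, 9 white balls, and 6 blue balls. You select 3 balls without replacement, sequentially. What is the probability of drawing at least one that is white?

P(no white) = 13/22 × 12/21 × 11/20 = 1716/9240 = 13/70.
P(at least one) = 1 − 13/70 = 57/70.

57/70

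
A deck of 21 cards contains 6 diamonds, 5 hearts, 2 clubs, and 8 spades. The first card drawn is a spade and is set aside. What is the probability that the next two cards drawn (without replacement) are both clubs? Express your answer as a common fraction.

1/190

With the first card removed, 2 clubs remain out of 20.
P = 2/20 × 1/19 = 2/380 = 1/190.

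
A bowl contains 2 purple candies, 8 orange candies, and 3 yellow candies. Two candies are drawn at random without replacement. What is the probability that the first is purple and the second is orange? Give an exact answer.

4/39

Chain rule:
P = 2/13 × 8/12 = 16/156 = 4/39.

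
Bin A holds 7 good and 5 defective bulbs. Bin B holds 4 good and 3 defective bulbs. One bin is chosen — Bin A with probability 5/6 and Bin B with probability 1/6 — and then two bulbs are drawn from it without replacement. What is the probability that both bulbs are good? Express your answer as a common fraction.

From Bin A: P(both good) = (7/12)(6/11) = 7/22.
From Bin B: P(both good) = (4/7)(3/6) = 2/7.
Total probability = (5/6)(7/22) + (1/6)(2/7) = 289/924.

289/924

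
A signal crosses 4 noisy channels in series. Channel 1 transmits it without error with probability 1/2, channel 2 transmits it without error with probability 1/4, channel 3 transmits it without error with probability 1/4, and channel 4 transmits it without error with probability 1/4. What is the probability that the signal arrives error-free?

1/128

Multiplying along the chain,
P = 1/2 × 1/4 × 1/4 × 1/4 = 1/128.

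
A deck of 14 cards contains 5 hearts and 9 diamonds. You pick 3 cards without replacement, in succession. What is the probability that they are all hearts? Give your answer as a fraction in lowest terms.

5/182

P(every draw is a heart) = 5/14 × 4/13 × 3/12 = 60/2184 = 5/182.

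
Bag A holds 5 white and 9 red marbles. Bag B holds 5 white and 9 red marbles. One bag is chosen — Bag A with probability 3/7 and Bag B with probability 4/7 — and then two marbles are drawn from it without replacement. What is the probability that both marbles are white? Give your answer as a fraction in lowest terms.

From Bag A: P(both white) = (5/14)(4/13) = 10/91.
From Bag B: P(both white) = (5/14)(4/13) = 10/91.
Total probability = (3/7)(10/91) + (4/7)(10/91) = 10/91.

10/91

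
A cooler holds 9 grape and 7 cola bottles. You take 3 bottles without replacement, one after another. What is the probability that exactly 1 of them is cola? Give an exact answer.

One ordering (cola drawn first) has probability 7/16 × 9/15 × 8/14 = 504/3360 = 3/20.
There are C(3,1) = 3 such orderings, each equally likely, so P = 3 × 3/20 = 9/20.

9/20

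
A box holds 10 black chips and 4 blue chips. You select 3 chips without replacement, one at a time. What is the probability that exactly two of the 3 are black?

45/91

One ordering (black drawn first) has probability 10/14 × 9/13 × 4/12 = 360/2184 = 15/91.
There are C(3,2) = 3 such orderings, each equally likely, so P = 3 × 15/91 = 45/91.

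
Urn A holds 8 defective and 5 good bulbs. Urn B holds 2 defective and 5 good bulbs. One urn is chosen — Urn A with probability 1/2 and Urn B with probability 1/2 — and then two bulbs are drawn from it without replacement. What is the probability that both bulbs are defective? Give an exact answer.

From Urn A: P(both defective) = (8/13)(7/12) = 14/39.
From Urn B: P(both defective) = (2/7)(1/6) = 1/21.
Total probability = (1/2)(14/39) + (1/2)(1/21) = 37/182.

37/182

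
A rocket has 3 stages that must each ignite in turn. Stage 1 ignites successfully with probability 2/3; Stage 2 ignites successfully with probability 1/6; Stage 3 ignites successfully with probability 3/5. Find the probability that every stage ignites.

The events are sequential, so multiply the conditional probabilities:
P = 2/3 × 1/6 × 3/5 = 6/90 = 1/15.

1/15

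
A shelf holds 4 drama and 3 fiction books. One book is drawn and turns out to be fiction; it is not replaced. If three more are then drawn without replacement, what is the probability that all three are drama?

1/5

With the first book removed, 4 drama remain out of 6.
P = 4/6 × 3/5 × 2/4 = 24/120 = 1/5.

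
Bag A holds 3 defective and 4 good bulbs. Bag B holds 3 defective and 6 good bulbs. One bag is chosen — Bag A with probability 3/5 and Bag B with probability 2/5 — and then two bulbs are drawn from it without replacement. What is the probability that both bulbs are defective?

From Bag A: P(both defective) = (3/7)(2/6) = 1/7.
From Bag B: P(both defective) = (3/9)(2/8) = 1/12.
Total probability = (3/5)(1/7) + (2/5)(1/12) = 5/42.

5/42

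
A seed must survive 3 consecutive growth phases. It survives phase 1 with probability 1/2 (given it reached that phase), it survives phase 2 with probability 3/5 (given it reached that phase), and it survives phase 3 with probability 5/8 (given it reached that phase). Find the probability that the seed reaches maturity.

3/16

The events are sequential, so multiply the conditional probabilities:
P = 1/2 × 3/5 × 5/8 = 15/80 = 3/16.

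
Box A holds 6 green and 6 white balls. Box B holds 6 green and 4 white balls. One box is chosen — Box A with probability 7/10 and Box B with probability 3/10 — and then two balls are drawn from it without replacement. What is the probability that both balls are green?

From Box A: P(both green) = (6/12)(5/11) = 5/22.
From Box B: P(both green) = (6/10)(5/9) = 1/3.
Total probability = (7/10)(5/22) + (3/10)(1/3) = 57/220.

57/220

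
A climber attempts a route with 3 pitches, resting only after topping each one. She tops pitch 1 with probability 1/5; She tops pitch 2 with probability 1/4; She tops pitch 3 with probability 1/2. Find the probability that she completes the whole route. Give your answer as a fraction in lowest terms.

Each stage is reached only if all earlier stages succeed, so
P = 1/5 × 1/4 × 1/2 = 1/40.

1/40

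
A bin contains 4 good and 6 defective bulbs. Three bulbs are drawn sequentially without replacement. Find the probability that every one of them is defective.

1/6

P = 6/10 × 5/9 × 4/8 = 120/720 = 1/6.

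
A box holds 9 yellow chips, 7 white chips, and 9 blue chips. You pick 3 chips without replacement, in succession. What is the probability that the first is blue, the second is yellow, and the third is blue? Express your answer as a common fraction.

Each draw changes the counts, so multiply the conditional probabilities along the sequence:
P = 9/25 × 9/24 × 8/23 = 648/13800 = 27/575.

27/575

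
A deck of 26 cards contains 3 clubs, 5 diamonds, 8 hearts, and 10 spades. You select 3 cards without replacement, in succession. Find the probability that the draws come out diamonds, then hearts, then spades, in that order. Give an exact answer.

1/39

Multiply the probability of each draw given the previous ones:
P = 5/26 × 8/25 × 10/24 = 400/15600 = 1/39.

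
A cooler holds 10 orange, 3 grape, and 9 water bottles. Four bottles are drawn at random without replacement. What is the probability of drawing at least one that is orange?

124/133

P(no orange) = 12/22 × 11/21 × 10/20 × 9/19 = 11880/175560 = 9/133.
P(at least one) = 1 − 9/133 = 124/133.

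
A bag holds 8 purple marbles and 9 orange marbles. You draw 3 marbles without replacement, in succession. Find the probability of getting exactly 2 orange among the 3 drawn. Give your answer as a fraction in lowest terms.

36/85

One ordering (orange drawn first) has probability 9/17 × 8/16 × 8/15 = 576/4080 = 12/85.
There are C(3,2) = 3 such orderings, each equally likely, so P = 3 × 12/85 = 36/85.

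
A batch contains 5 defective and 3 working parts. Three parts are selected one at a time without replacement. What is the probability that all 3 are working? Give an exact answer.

1/56

P(every draw is working) = 3/8 × 2/7 × 1/6 = 6/336 = 1/56.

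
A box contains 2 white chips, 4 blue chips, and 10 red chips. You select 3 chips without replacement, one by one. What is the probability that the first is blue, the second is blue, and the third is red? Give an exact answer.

1/28

Multiply the probability of each draw given the previous ones:
P = 4/16 × 3/15 × 10/14 = 120/3360 = 1/28.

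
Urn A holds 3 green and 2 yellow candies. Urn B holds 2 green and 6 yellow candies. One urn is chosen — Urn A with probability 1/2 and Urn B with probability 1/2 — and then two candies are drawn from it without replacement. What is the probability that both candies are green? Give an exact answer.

From Urn A: P(both green) = (3/5)(2/4) = 3/10.
From Urn B: P(both green) = (2/8)(1/7) = 1/28.
Total probability = (1/2)(3/10) + (1/2)(1/28) = 47/280.

47/280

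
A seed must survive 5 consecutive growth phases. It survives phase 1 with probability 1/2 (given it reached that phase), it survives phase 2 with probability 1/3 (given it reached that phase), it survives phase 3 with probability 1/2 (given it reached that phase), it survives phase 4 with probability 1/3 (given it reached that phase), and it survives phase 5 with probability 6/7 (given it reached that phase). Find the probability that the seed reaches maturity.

Multiplying along the chain,
P = 1/2 × 1/3 × 1/2 × 1/3 × 6/7 = 6/252 = 1/42.

1/42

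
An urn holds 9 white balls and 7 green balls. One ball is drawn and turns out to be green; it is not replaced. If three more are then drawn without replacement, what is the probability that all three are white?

12/65

With the first ball removed, 9 white remain out of 15.
P = 9/15 × 8/14 × 7/13 = 504/2730 = 12/65.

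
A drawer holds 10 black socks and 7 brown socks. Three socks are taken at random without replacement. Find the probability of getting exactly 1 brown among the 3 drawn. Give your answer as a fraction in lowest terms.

One ordering (brown drawn first) has probability 7/17 × 10/16 × 9/15 = 630/4080 = 21/136.
There are C(3,1) = 3 such orderings, each equally likely, so P = 3 × 21/136 = 63/136.

63/136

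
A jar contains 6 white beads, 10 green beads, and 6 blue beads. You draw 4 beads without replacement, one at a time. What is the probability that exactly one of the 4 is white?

96/209

One ordering (white drawn first) has probability 6/22 × 16/21 × 15/20 × 14/19 = 20160/175560 = 24/209.
There are C(4,1) = 4 such orderings, each equally likely, so P = 4 × 24/209 = 96/209.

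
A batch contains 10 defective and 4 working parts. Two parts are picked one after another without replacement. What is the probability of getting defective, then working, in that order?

20/91

Multiply the probability of each draw given the previous ones:
P = 10/14 × 4/13 = 40/182 = 20/91.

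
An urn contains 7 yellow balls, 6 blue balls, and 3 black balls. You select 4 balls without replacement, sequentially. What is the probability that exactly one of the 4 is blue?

36/91

One ordering (blue drawn first) has probability 6/16 × 10/15 × 9/14 × 8/13 = 4320/43680 = 9/91.
There are C(4,1) = 4 such orderings, each equally likely, so P = 4 × 9/91 = 36/91.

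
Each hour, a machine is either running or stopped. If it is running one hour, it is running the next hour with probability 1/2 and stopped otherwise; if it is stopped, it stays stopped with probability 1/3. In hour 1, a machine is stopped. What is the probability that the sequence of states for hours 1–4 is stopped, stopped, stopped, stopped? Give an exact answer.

1/27

Hour 1 is given. For each transition, use the conditional probability from the current state:
P(stopped | stopped) = 1/3; P(stopped | stopped) = 1/3; P(stopped | stopped) = 1/3.
P = 1/3 × 1/3 × 1/3 = 1/27.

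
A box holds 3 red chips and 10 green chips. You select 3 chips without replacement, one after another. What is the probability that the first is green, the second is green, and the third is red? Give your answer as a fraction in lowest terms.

Chain rule:
P = 10/13 × 9/12 × 3/11 = 270/1716 = 45/286.

45/286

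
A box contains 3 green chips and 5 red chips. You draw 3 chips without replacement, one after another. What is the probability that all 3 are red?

P(every draw is red) = 5/8 × 4/7 × 3/6 = 60/336 = 5/28.

5/28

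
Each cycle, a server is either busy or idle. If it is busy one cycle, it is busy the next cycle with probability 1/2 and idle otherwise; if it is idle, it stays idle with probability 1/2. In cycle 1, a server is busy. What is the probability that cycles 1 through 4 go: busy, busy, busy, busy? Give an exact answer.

1/8

Cycle 1 is given. For each transition, use the conditional probability from the current state:
P(busy | busy) = 1/2; P(busy | busy) = 1/2; P(busy | busy) = 1/2.
P = 1/2 × 1/2 × 1/2 = 1/8.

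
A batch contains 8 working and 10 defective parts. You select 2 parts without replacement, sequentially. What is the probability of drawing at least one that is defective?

P(no defective) = 8/18 × 7/17 = 56/306 = 28/153.
P(at least one) = 1 − 28/153 = 125/153.

125/153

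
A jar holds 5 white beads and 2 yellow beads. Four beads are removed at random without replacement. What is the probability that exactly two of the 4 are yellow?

One ordering (yellow drawn first) has probability 2/7 × 1/6 × 5/5 × 4/4 = 40/840 = 1/21.
There are C(4,2) = 6 such orderings, each equally likely, so P = 6 × 1/21 = 2/7.

2/7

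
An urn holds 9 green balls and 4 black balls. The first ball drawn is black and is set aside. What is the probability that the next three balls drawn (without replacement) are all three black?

With the first ball removed, 3 black remain out of 12.
P = 3/12 × 2/11 × 1/10 = 6/1320 = 1/220.

1/220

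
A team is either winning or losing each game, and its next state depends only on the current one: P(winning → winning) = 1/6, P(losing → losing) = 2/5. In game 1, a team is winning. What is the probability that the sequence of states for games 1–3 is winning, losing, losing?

Game 1 is given. For each transition, use the conditional probability from the current state:
P(losing | winning) = 5/6; P(losing | losing) = 2/5.
P = 5/6 × 2/5 = 10/30 = 1/3.

1/3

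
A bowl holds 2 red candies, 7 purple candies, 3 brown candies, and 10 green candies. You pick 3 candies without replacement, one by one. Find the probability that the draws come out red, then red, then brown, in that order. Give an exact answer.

1/1540

Each draw changes the counts, so multiply the conditional probabilities along the sequence:
P = 2/22 × 1/21 × 3/20 = 6/9240 = 1/1540.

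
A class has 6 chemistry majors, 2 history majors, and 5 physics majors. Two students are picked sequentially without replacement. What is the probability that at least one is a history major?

P(no history majors) = 11/13 × 10/12 = 110/156 = 55/78.
P(at least one) = 1 − 55/78 = 23/78.

23/78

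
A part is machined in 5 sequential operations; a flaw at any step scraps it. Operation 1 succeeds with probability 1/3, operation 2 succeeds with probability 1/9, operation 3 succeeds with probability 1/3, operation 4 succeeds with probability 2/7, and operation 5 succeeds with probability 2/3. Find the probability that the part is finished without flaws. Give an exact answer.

Multiplying along the chain,
P = 1/3 × 1/9 × 1/3 × 2/7 × 2/3 = 4/1701.

4/1701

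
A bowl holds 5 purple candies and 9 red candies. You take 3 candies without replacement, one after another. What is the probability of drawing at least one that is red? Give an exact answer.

P(no red) = 5/14 × 4/13 × 3/12 = 60/2184 = 5/182.
P(at least one) = 1 − 5/182 = 177/182.

177/182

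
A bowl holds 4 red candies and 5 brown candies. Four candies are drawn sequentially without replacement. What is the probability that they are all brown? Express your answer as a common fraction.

5/126

P = 5/9 × 4/8 × 3/7 × 2/6 = 120/3024 = 5/126.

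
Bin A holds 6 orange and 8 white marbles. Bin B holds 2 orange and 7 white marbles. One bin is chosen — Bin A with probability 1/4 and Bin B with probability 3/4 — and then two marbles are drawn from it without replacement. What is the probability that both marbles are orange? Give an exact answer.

From Bin A: P(both orange) = (6/14)(5/13) = 15/91.
From Bin B: P(both orange) = (2/9)(1/8) = 1/36.
Total probability = (1/4)(15/91) + (3/4)(1/36) = 271/4368.

271/4368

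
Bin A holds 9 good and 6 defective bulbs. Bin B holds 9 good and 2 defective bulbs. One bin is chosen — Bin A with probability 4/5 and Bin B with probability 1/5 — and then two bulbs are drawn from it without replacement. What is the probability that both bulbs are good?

From Bin A: P(both good) = (9/15)(8/14) = 12/35.
From Bin B: P(both good) = (9/11)(8/10) = 36/55.
Total probability = (4/5)(12/35) + (1/5)(36/55) = 156/385.

156/385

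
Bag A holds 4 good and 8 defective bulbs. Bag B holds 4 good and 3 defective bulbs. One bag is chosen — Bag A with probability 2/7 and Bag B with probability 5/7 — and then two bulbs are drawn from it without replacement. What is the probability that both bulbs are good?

124/539

From Bag A: P(both good) = (4/12)(3/11) = 1/11.
From Bag B: P(both good) = (4/7)(3/6) = 2/7.
Total probability = (2/7)(1/11) + (5/7)(2/7) = 124/539.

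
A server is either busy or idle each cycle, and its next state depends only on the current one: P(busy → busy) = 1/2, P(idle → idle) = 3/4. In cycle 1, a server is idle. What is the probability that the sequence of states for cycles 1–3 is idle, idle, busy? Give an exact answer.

Cycle 1 is given. For each transition, use the conditional probability from the current state:
P(idle | idle) = 3/4; P(busy | idle) = 1/4.
P = 3/4 × 1/4 = 3/16.

3/16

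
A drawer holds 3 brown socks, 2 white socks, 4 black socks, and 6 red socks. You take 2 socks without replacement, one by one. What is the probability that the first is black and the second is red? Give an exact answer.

4/35

Multiply the probability of each draw given the previous ones:
P = 4/15 × 6/14 = 24/210 = 4/35.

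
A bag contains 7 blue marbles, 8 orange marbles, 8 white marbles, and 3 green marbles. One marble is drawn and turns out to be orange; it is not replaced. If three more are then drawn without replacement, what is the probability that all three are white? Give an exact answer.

After the first draw, 8 of the remaining 25 marbles are white.
P = 8/25 × 7/24 × 6/23 = 336/13800 = 14/575.

14/575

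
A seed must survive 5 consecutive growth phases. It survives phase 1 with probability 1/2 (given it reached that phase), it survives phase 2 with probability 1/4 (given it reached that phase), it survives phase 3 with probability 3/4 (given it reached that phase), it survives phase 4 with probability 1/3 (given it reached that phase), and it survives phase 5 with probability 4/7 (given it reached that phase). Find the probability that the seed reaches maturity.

Multiplying along the chain,
P = 1/2 × 1/4 × 3/4 × 1/3 × 4/7 = 12/672 = 1/56.

1/56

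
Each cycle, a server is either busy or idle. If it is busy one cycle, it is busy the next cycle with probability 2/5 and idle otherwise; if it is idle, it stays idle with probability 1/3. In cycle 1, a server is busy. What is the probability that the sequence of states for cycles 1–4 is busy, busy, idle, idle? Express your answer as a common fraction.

2/25

Cycle 1 is given. For each transition, use the conditional probability from the current state:
P(busy | busy) = 2/5; P(idle | busy) = 3/5; P(idle | idle) = 1/3.
P = 2/5 × 3/5 × 1/3 = 6/75 = 2/25.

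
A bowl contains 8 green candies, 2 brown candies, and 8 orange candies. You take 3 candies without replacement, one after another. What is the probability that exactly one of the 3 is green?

One ordering (green drawn first) has probability 8/18 × 10/17 × 9/16 = 720/4896 = 5/34.
There are C(3,1) = 3 such orderings, each equally likely, so P = 3 × 5/34 = 15/34.

15/34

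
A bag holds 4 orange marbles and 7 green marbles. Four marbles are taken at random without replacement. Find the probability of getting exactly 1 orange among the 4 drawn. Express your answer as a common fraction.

14/33

One ordering (orange drawn first) has probability 4/11 × 7/10 × 6/9 × 5/8 = 840/7920 = 7/66.
There are C(4,1) = 4 such orderings, each equally likely, so P = 4 × 7/66 = 14/33.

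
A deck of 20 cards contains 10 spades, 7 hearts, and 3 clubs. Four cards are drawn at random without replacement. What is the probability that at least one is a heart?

P(no hearts) = 13/20 × 12/19 × 11/18 × 10/17 = 17160/116280 = 143/969.
P(at least one) = 1 − 143/969 = 826/969.

826/969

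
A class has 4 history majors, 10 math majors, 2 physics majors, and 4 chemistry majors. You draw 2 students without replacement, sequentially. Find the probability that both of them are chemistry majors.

P = 4/20 × 3/19 = 12/380 = 3/95.

3/95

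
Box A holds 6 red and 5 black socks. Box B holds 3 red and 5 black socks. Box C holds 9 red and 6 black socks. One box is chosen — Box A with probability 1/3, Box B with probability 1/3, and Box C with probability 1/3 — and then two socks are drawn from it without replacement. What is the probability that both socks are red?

53/220

From Box A: P(both red) = (6/11)(5/10) = 3/11.
From Box B: P(both red) = (3/8)(2/7) = 3/28.
From Box C: P(both red) = (9/15)(8/14) = 12/35.
Total probability = (1/3)(3/11) + (1/3)(3/28) + (1/3)(12/35) = 53/220.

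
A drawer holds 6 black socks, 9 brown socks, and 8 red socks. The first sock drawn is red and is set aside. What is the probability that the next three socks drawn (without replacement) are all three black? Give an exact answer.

1/77

With the first sock removed, 6 black remain out of 22.
P = 6/22 × 5/21 × 4/20 = 120/9240 = 1/77.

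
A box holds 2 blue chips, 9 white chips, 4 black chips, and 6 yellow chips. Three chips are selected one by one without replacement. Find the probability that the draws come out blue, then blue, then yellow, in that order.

Multiply the probability of each draw given the previous ones:
P = 2/21 × 1/20 × 6/19 = 12/7980 = 1/665.

1/665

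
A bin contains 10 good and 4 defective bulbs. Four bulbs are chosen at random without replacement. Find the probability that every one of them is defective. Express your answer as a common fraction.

P = 4/14 × 3/13 × 2/12 × 1/11 = 24/24024 = 1/1001.

1/1001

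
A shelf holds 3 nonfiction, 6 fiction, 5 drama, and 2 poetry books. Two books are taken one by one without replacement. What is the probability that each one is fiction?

P(every draw is fiction) = 6/16 × 5/15 = 30/240 = 1/8.

1/8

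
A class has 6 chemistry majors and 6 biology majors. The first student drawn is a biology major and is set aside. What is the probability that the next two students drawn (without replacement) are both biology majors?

2/11

With the first student removed, 5 biology majors remain out of 11.
P = 5/11 × 4/10 = 20/110 = 2/11.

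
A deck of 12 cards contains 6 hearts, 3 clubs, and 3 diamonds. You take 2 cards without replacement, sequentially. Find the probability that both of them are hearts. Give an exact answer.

P = 6/12 × 5/11 = 30/132 = 5/22.

5/22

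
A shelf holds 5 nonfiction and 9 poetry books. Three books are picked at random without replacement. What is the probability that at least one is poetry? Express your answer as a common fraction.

P(no poetry) = 5/14 × 4/13 × 3/12 = 60/2184 = 5/182.
P(at least one) = 1 − 5/182 = 177/182.

177/182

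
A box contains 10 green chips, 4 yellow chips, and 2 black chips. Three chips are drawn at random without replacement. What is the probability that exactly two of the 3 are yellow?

One ordering (yellow drawn first) has probability 4/16 × 3/15 × 12/14 = 144/3360 = 3/70.
There are C(3,2) = 3 such orderings, each equally likely, so P = 3 × 3/70 = 9/70.

9/70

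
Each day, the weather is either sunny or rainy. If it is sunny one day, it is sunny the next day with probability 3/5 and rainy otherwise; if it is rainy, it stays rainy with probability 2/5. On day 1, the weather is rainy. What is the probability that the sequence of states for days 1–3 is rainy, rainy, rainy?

Day 1 is given. For each transition, use the conditional probability from the current state:
P(rainy | rainy) = 2/5; P(rainy | rainy) = 2/5.
P = 2/5 × 2/5 = 4/25.

4/25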